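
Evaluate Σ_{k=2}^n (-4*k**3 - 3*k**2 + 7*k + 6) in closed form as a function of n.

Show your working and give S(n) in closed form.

S(n) = -n**4 - 3*n**3 + n**2 + 9*n - 6

Compute t_(k+1)/t_k: get (4*k**3 + 15*k**2 + 11*k - 6)/(4*k**3 + 3*k**2 - 7*k - 6).
So A=1 and B=1, with C=k**3 + 3*k**2/4 - 7*k/4 - 3/2.
Set up (1)·f(k+1) − (1)·f(k) − (k**3 + 3*k**2/4 - 7*k/4 - 3/2) = 0.
deg f ≤ 4 (via 0,0,3).
Coefficient equations give f(k) = k*(k + 1)*(k**2 - 2*k - 2)/4.
Get s_k = R·t_k = k*(-k**3 + k**2 + 4*k + 2) with R(k) = B(k−1)f(k)/C(k) = k*(k**2 - 2*k - 2)/(4*k**2 - k - 6).
s_(k+1) − s_k = -4*k**3 - 3*k**2 + 7*k + 6 = t_k.
Evaluate: s_(n+1) = -n**4 - 3*n**3 + n**2 + 9*n + 6; subtract s_(2) = 12 ⇒ S(n) = -n**4 - 3*n**3 + n**2 + 9*n - 6.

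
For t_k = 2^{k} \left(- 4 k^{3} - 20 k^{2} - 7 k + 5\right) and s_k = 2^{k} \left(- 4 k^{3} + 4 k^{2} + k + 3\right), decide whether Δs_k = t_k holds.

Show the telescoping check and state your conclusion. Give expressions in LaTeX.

s_(k+1) = 2**(k + 1)*(-4*k**3 - 8*k**2 - 3*k + 4)
s_(k+1) − s_k = 2**k*(-4*k**3 - 20*k**2 - 7*k + 5)
(s_(k+1) − s_k) − t_k = 0

valid (s_(k+1) − s_k reduces to t_k)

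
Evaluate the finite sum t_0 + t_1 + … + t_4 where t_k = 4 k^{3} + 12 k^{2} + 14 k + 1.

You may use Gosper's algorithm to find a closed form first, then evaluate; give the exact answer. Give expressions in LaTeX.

Σ = 905

The ratio is (4*k**3 + 24*k**2 + 50*k + 31)/(4*k**3 + 12*k**2 + 14*k + 1).
A = 1, B = 1, C = k**3 + 3*k**2 + 7*k/2 + 1/4.
f must satisfy (1)·f(k+1) − (1)·f(k) = k**3 + 3*k**2 + 7*k/2 + 1/4.
Degrees (0,0,3) ⇒ d ≤ 4.
A polynomial solution: f(k) = k*(k**3 + 2*k**2 + 2*k - 4)/4.
So s_k = (B(k−1)f/C)·t_k = (k*(k**3 + 2*k**2 + 2*k - 4)/(4*k**3 + 12*k**2 + 14*k + 1))·t_k = k*(k**3 + 2*k**2 + 2*k - 4).
Check: Δs_k = 4*k**3 + 12*k**2 + 14*k + 1. ✓
Evaluate s at k=5 and k=0: 905 and 0; difference 905.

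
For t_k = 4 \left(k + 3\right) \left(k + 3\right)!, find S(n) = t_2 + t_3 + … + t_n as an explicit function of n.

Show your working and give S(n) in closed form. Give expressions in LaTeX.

r(k) = (k + 4)**2/(k + 3) after simplifying.
So A=k + 4 and B=1, with C=k + 3.
Key eq: (k + 4)·f(k+1) = (1)·f(k) + (k + 3).
d = 0 from the (1,0,1) case.
A polynomial solution: f(k) = 1.
Then R = B(k−1)f/C = 1/(k + 3), so s_k = R(k)·t_k = 4*factorial(k + 3).
s_(k+1) − s_k = 4*(k + 3)*factorial(k + 3) = t_k.
Telescope: S(n) = s_(n+1) − s_(2) = 4*factorial(n + 4) − (480) = 4*factorial(n + 4) - 480.

S(n) = 4 \left(n + 4\right)! - 480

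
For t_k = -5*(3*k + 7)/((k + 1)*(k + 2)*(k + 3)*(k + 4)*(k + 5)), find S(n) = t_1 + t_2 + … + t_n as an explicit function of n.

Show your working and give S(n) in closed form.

S(n) = n*(-n**2 - 11*n - 38)/(8*(n**3 + 11*n**2 + 38*n + 40))

Ratio r(k) = (k + 1)*(3*k + 10)/((k + 6)*(3*k + 7)).
Take A(k)=k + 1, B(k)=k + 6, C(k)=k + 7/3.
Set up (k + 1)·f(k+1) − (k + 5)·f(k) − (k + 7/3) = 0.
Degrees (1,1,1) ⇒ d ≤ 4.
Solve for f: f(k) = k*(k + 2)*(k**2 + 8*k + 19)/36 (degree 4 ≤ 4).
R(k) = B(k−1)·f(k)/C(k) = k*(k + 2)*(k + 5)*(k**2 + 8*k + 19)/(12*(3*k + 7)); s_k = R·t_k = 5*k*(-k**2 - 8*k - 19)/(12*(k**3 + 8*k**2 + 19*k + 12)).
Check: Δs_k = 5*(-3*k - 7)/(k**5 + 15*k**4 + 85*k**3 + 225*k**2 + 274*k + 120). ✓
Evaluate: s_(n+1) = 5*(-n**3 - 11*n**2 - 38*n - 28)/(12*(n**3 + 11*n**2 + 38*n + 40)); subtract s_(1) = -7/24 ⇒ S(n) = n*(-n**2 - 11*n - 38)/(8*(n**3 + 11*n**2 + 38*n + 40)).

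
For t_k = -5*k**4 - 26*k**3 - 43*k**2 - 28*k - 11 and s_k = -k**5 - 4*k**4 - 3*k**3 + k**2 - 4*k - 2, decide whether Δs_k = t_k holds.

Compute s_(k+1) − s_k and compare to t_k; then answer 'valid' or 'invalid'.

valid (s_(k+1) − s_k reduces to t_k)

s_(k+1) = -k**5 - 9*k**4 - 29*k**3 - 42*k**2 - 32*k - 13
s_(k+1) − s_k = -5*k**4 - 26*k**3 - 43*k**2 - 28*k - 11
(s_(k+1) − s_k) − t_k = 0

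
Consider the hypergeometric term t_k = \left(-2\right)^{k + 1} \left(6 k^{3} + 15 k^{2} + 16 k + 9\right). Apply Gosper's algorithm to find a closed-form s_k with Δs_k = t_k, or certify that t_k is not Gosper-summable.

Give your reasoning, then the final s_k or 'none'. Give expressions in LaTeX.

Step 1: r(k) = 2*(-6*k**3 - 33*k**2 - 64*k - 46)/(6*k**3 + 15*k**2 + 16*k + 9).
So A=-2 and B=1, with C=k**3 + 5*k**2/2 + 8*k/3 + 3/2.
Key eq: (-2)·f(k+1) = (1)·f(k) + (k**3 + 5*k**2/2 + 8*k/3 + 3/2).
Degrees (0,0,3) ⇒ d ≤ 3.
Match coefficients ⇒ f(k) = -(k + 1)*(2*k**2 - k + 1)/6.
Get s_k = R·t_k = 2*(-2)**k*(2*k**3 + k**2 + 1) with R(k) = B(k−1)f(k)/C(k) = -(k + 1)*(2*k**2 - k + 1)/(6*k**3 + 15*k**2 + 16*k + 9).
Verify: (-2)**(k + 1)*(6*k**3 + 15*k**2 + 16*k + 9) matches t_k.

s_k = 2 \left(-2\right)^{k} \left(2 k^{3} + k^{2} + 1\right)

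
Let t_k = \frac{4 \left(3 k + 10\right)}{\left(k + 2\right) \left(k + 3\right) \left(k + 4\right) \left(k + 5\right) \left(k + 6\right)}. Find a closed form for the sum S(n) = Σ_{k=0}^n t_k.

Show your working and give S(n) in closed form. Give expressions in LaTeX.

S(n) = \frac{n^{3} + 14 n^{2} + 63 n + 50}{10 \left(n^{3} + 14 n^{2} + 63 n + 90\right)}

Ratio r(k) = (k + 2)*(3*k + 13)/((k + 7)*(3*k + 10)).
Normal form (A,B,C) = (k + 2, k + 7, k + 10/3).
Need (k + 2)·f(k+1) − (k + 6)·f(k) = k + 10/3.
Degrees (1,1,1) ⇒ d ≤ 4.
Coefficient equations give f(k) = k*(k + 3)*(k**2 + 11*k + 38)/120.
R(k) = B(k−1)·f(k)/C(k) = k*(k + 3)*(k + 6)*(k**2 + 11*k + 38)/(40*(3*k + 10)); s_k = R·t_k = k*(k**2 + 11*k + 38)/(10*(k**3 + 11*k**2 + 38*k + 40)).
Check: Δs_k = 4*(3*k + 10)/(k**5 + 20*k**4 + 155*k**3 + 580*k**2 + 1044*k + 720). ✓
Telescope: S(n) = s_(n+1) − s_(0) = (n**3 + 14*n**2 + 63*n + 50)/(10*(n**3 + 14*n**2 + 63*n + 90)) − (0) = (n**3 + 14*n**2 + 63*n + 50)/(10*(n**3 + 14*n**2 + 63*n + 90)).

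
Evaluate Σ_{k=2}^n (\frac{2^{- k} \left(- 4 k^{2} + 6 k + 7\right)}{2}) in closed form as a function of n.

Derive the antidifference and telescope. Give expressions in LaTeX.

S(n) = 2^{- n - 2} \left(- 19 \cdot 2^{n} + 8 n^{2} + 20 n + 10\right)

The ratio is (4*k**2 + 2*k - 9)/(2*(4*k**2 - 6*k - 7)).
Take A(k)=1/2, B(k)=1, C(k)=k**2 - 3*k/2 - 7/4.
Need (1/2)·f(k+1) − (1)·f(k) = k**2 - 3*k/2 - 7/4.
Bound: deg f ≤ 2.
Solve for f: f(k) = -(4*k**2 + 2*k - 1)/2 (degree 2 ≤ 2).
So s_k = (B(k−1)f/C)·t_k = (-2*(4*k**2 + 2*k - 1)/(4*k**2 - 6*k - 7))·t_k = (4*k**2 + 2*k - 1)/2**k.
Δs = (-4*k**2 + 6*k + 7)/(2*2**k), as required.
Evaluate: s_(n+1) = 2**(-n - 1)*(4*n**2 + 10*n + 5); subtract s_(2) = 19/4 ⇒ S(n) = 2**(-n - 2)*(-19*2**n + 8*n**2 + 20*n + 10).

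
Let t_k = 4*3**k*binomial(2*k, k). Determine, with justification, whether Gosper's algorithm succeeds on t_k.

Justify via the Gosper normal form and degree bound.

No — negative degree bound, so no certificate f.

Step 1: r(k) = 6*(2*k + 1)/(k + 1).
A = 12*k + 6, B = k + 1, C = 1.
Need (12*k + 6)·f(k+1) − (k)·f(k) = 1.
Bound: deg f ≤ -1.
Negative degree bound (-1): no f exists, t_k not Gosper-summable.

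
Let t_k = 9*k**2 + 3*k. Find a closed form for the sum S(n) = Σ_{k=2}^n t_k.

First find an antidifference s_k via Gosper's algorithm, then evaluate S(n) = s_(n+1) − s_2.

Compute t_(k+1)/t_k: get (k + 3*(k + 1)**2 + 1)/(k*(3*k + 1)).
A = 1, B = 1, C = k**2 + k/3.
Key eq: (1)·f(k+1) = (1)·f(k) + (k**2 + k/3).
Bound: deg f ≤ 3.
Solving with deg f ≤ 3: f(k) = k**2*(k - 1)/3.
R(k) = B(k−1)·f(k)/C(k) = k*(k - 1)/(3*k + 1); s_k = R·t_k = 3*k**2*(k - 1).
s_(k+1) − s_k = 3*k*(3*k + 1) = t_k.
Σ_(k=2)^n t_k = s_(n+1) − s_(2) = (3*n*(n**2 + 2*n + 1)) − (12), i.e. 3*n**3 + 6*n**2 + 3*n - 12.

S(n) = 3*n**3 + 6*n**2 + 3*n - 12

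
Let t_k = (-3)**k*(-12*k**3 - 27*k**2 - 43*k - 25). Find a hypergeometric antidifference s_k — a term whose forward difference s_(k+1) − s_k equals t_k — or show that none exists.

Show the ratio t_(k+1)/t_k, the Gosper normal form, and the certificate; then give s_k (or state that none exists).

r(k) = 3*(-12*k**3 - 63*k**2 - 133*k - 107)/(12*k**3 + 27*k**2 + 43*k + 25) after simplifying.
So A=-3 and B=1, with C=k**3 + 9*k**2/4 + 43*k/12 + 25/12.
f must satisfy (-3)·f(k+1) − (1)·f(k) = k**3 + 9*k**2/4 + 43*k/12 + 25/12.
From deg A=0, deg B=0, deg C=3: d=3.
Solving with deg f ≤ 3: f(k) = -(3*k**3 + 4*k + 1)/12.
Certificate R = B(k−1)f/C = -(3*k**3 + 4*k + 1)/(12*k**3 + 27*k**2 + 43*k + 25) gives s_k = (-3)**k*(3*k**3 + 4*k + 1).
Check: Δs_k = (-3)**k*(-12*k**3 - 27*k**2 - 43*k - 25). ✓

s_k = (-3)**k*(3*k**3 + 4*k + 1)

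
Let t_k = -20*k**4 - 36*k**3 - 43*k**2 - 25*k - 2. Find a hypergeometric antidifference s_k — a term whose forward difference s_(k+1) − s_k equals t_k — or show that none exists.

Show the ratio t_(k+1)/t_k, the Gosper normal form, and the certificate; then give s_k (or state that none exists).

The ratio is (20*k**4 + 116*k**3 + 271*k**2 + 299*k + 126)/(20*k**4 + 36*k**3 + 43*k**2 + 25*k + 2).
A = 1, B = 1, C = k**4 + 9*k**3/5 + 43*k**2/20 + 5*k/4 + 1/10.
Key eq: (1)·f(k+1) = (1)·f(k) + (k**4 + 9*k**3/5 + 43*k**2/20 + 5*k/4 + 1/10).
From deg A=0, deg B=0, deg C=4: d=5.
Solving with deg f ≤ 5: f(k) = k*(4*k**4 - k**3 + 3*k**2 - 4)/20.
Certificate R = B(k−1)f/C = k*(4*k**4 - k**3 + 3*k**2 - 4)/(20*k**4 + 36*k**3 + 43*k**2 + 25*k + 2) gives s_k = k*(-4*k**4 + k**3 - 3*k**2 + 4).
Δs = -20*k**4 - 36*k**3 - 43*k**2 - 25*k - 2, as required.

s_k = k*(-4*k**4 + k**3 - 3*k**2 + 4)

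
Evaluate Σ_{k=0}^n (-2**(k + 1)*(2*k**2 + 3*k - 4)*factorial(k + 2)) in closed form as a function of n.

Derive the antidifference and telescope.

S(n) = -4*2**n*n*factorial(n + 3) + 4*2**n*factorial(n + 3) - 8

Ratio r(k) = 2*(2*k**3 + 13*k**2 + 22*k + 3)/(2*k**2 + 3*k - 4).
So A=2*k + 6 and B=1, with C=k**2 + 3*k/2 - 2.
Need (2*k + 6)·f(k+1) − (1)·f(k) = k**2 + 3*k/2 - 2.
d = 1 from the (1,0,2) case.
A polynomial solution: f(k) = (k - 2)/2.
Certificate R = B(k−1)f/C = (k - 2)/(2*k**2 + 3*k - 4) gives s_k = -2**(k + 1)*(k - 2)*factorial(k + 2).
Check: Δs_k = -2**(k + 1)*(2*k**2 + 3*k - 4)*factorial(k + 2). ✓
Evaluate: s_(n+1) = -2**(n + 2)*(n - 1)*factorial(n + 3); subtract s_(0) = 8 ⇒ S(n) = -4*2**n*n*factorial(n + 3) + 4*2**n*factorial(n + 3) - 8.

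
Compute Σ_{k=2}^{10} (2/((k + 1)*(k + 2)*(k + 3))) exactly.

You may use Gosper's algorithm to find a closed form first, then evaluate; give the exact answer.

Σ = 1/13

Compute t_(k+1)/t_k: get (k + 1)/(k + 4).
Take A(k)=k + 1, B(k)=k + 4, C(k)=1.
Key eq: (k + 1)·f(k+1) = (k + 3)·f(k) + (1).
Bound: deg f ≤ 2.
Match coefficients ⇒ f(k) = k*(k + 3)/4.
Then R = B(k−1)f/C = k*(k + 3)**2/4, so s_k = R(k)·t_k = k*(k + 3)/(2*(k + 1)*(k + 2)).
Check: Δs_k = 2/(k**3 + 6*k**2 + 11*k + 6). ✓
Telescoping: Σ = s_(11) − s_(2) = 77/156 − (5/12) = 1/13.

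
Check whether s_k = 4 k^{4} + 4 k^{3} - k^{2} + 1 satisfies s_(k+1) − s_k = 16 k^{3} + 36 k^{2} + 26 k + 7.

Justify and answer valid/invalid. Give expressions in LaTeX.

Valid: the claim telescopes to t_k.

s_(k+1) = 4*(k + 1)**4 + 4*(k + 1)**3 - (k + 1)**2 + 1
s_(k+1) − s_k = 16*k**3 + 36*k**2 + 26*k + 7
(s_(k+1) − s_k) − t_k = 0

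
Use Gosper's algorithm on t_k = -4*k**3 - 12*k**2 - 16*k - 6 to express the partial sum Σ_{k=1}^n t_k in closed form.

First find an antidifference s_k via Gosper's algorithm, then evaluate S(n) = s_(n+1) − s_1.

S(n) = n*(-n**3 - 6*n**2 - 15*n - 16)

Step 1: r(k) = (2*k**3 + 12*k**2 + 26*k + 19)/(2*k**3 + 6*k**2 + 8*k + 3).
Take A(k)=1, B(k)=1, C(k)=k**3 + 3*k**2 + 4*k + 3/2.
Need (1)·f(k+1) − (1)·f(k) = k**3 + 3*k**2 + 4*k + 3/2.
Bound: deg f ≤ 4.
Solve for f: f(k) = k**2*(k**2 + 2*k + 3)/4 (degree 4 ≤ 4).
Certificate R = B(k−1)f/C = k**2*(k**2 + 2*k + 3)/(2*(2*k**3 + 6*k**2 + 8*k + 3)) gives s_k = k**2*(-k**2 - 2*k - 3).
s_(k+1) − s_k = -4*k**3 - 12*k**2 - 16*k - 6 = t_k.
Telescope: S(n) = s_(n+1) − s_(1) = -n**4 - 6*n**3 - 15*n**2 - 16*n - 6 − (-6) = n*(-n**3 - 6*n**2 - 15*n - 16).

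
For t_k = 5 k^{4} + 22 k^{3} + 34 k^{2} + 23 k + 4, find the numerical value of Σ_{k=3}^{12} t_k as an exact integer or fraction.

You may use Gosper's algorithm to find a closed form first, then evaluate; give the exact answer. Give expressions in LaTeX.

Σ = 460810

Compute t_(k+1)/t_k: get (5*k**4 + 42*k**3 + 130*k**2 + 177*k + 88)/(5*k**4 + 22*k**3 + 34*k**2 + 23*k + 4).
Take A(k)=1, B(k)=1, C(k)=k**4 + 22*k**3/5 + 34*k**2/5 + 23*k/5 + 4/5.
Set up (1)·f(k+1) − (1)·f(k) − (k**4 + 22*k**3/5 + 34*k**2/5 + 23*k/5 + 4/5) = 0.
From deg A=0, deg B=0, deg C=4: d=5.
A polynomial solution: f(k) = k*(k**4 + 3*k**3 + 2*k**2 - 2)/5.
So s_k = (B(k−1)f/C)·t_k = (k*(k**4 + 3*k**3 + 2*k**2 - 2)/(5*k**4 + 22*k**3 + 34*k**2 + 23*k + 4))·t_k = k*(k**4 + 3*k**3 + 2*k**2 - 2).
Δs = 5*k**4 + 22*k**3 + 34*k**2 + 23*k + 4, as required.
Telescoping: Σ = s_(13) − s_(3) = 461344 − (534) = 460810.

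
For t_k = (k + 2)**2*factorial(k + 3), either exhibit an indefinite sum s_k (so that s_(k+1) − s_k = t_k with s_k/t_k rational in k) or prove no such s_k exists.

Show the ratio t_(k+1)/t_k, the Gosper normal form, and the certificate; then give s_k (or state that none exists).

Ratio r(k) = (k + 3)**2*(k + 4)/(k + 2)**2.
Gosper form: A/B · C(k+1)/C(k) with A=k + 4, B=1, C=k**2 + 4*k + 4.
Set up (k + 4)·f(k+1) − (1)·f(k) − (k**2 + 4*k + 4) = 0.
Bound: deg f ≤ 1.
Match coefficients ⇒ f(k) = k.
Certificate R = B(k−1)f/C = k/(k + 2)**2 gives s_k = k*factorial(k + 3).
s_(k+1) − s_k = (k + 2)**2*factorial(k + 3) = t_k.

s_k = k*factorial(k + 3)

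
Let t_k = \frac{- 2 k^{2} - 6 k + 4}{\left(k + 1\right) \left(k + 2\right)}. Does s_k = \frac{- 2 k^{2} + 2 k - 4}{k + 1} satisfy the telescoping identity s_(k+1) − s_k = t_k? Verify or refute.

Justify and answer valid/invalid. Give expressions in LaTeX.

s_(k+1) = 2*(k - (k + 1)**2 - 1)/(k + 2)
s_(k+1) − s_k = 2*(-k**2 - 3*k + 2)/(k**2 + 3*k + 2)
(s_(k+1) − s_k) − t_k = 0

Valid — Δs_k = t_k.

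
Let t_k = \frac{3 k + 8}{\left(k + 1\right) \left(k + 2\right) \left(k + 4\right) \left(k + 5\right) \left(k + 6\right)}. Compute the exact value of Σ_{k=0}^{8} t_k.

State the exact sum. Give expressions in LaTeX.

Step 1: r(k) = (k + 1)*(k + 4)*(3*k + 11)/((k + 3)*(k + 7)*(3*k + 8)).
Gosper form: A/B · C(k+1)/C(k) with A=k + 1, B=k + 7, C=k**2 + 17*k/3 + 8.
Need (k + 1)·f(k+1) − (k + 6)·f(k) = k**2 + 17*k/3 + 8.
From deg A=1, deg B=1, deg C=2: d=5.
A polynomial solution: f(k) = k*(k + 2)*(k + 3)*(k**2 + 10*k + 29)/60.
Then R = B(k−1)f/C = k*(k + 2)*(k + 6)*(k**2 + 10*k + 29)/(20*(3*k + 8)), so s_k = R(k)·t_k = k*(k**2 + 10*k + 29)/(20*(k**3 + 10*k**2 + 29*k + 20)).
s_(k+1) − s_k = (3*k + 8)/(k**5 + 18*k**4 + 121*k**3 + 372*k**2 + 508*k + 240) = t_k.
Evaluate s at k=9 and k=0: 9/182 and 0; difference 9/182.

Σ = 9/182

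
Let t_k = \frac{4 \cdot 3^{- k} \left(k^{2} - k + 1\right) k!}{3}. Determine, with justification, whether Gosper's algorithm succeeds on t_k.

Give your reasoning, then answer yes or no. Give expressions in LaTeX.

Compute t_(k+1)/t_k: get -(k + 1)*(k - (k + 1)**2)/(3*k**2 - 3*k + 3).
Factor: A=k/3 + 1/3; B=1; C=k**2 - k + 1.
Need (k/3 + 1/3)·f(k+1) − (1)·f(k) = k**2 - k + 1.
deg f ≤ 1 (via 1,0,2).
Coefficient equations give f(k) = 3*k.
Get s_k = R·t_k = 4*k*factorial(k)/3**k with R(k) = B(k−1)f(k)/C(k) = 3*k/(k**2 - k + 1).
s_(k+1) − s_k = 4*(k**2 - k + 1)*factorial(k)/(3*3**k) = t_k.

Yes. s_k = 4 \cdot 3^{- k} k k!.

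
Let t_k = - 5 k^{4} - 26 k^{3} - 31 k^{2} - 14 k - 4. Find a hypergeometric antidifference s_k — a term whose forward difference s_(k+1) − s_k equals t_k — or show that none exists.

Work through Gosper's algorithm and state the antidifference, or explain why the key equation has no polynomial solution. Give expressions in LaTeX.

Step 1: r(k) = (5*k**4 + 46*k**3 + 139*k**2 + 174*k + 80)/(5*k**4 + 26*k**3 + 31*k**2 + 14*k + 4).
Normal form (A,B,C) = (1, 1, k**4 + 26*k**3/5 + 31*k**2/5 + 14*k/5 + 4/5).
Key eq: (1)·f(k+1) = (1)·f(k) + (k**4 + 26*k**3/5 + 31*k**2/5 + 14*k/5 + 4/5).
d = 5 from the (0,0,4) case.
Solving with deg f ≤ 5: f(k) = k*(k + 1)*(k**3 + 3*k**2 - 4*k + 2)/5.
So s_k = (B(k−1)f/C)·t_k = (k*(k**3 + 3*k**2 - 4*k + 2)/(5*k**3 + 21*k**2 + 10*k + 4))·t_k = k*(-k**4 - 4*k**3 + k**2 + 2*k - 2).
Verify: -5*k**4 - 26*k**3 - 31*k**2 - 14*k - 4 matches t_k.

s_k = k \left(- k^{4} - 4 k^{3} + k^{2} + 2 k - 2\right)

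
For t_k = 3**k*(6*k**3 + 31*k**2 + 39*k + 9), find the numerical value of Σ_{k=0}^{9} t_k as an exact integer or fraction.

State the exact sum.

Σ = 188779656

r(k) = 3*(6*k**3 + 49*k**2 + 119*k + 85)/(6*k**3 + 31*k**2 + 39*k + 9) after simplifying.
Gosper form: A/B · C(k+1)/C(k) with A=3, B=1, C=k**3 + 31*k**2/6 + 13*k/2 + 3/2.
Set up (3)·f(k+1) − (1)·f(k) − (k**3 + 31*k**2/6 + 13*k/2 + 3/2) = 0.
deg f ≤ 3 (via 0,0,3).
Match coefficients ⇒ f(k) = (3*k**3 + 2*k**2 - 3)/6.
Get s_k = R·t_k = 3**k*(3*k**3 + 2*k**2 - 3) with R(k) = B(k−1)f(k)/C(k) = (3*k**3 + 2*k**2 - 3)/((2*k + 3)*(3*k**2 + 11*k + 3)).
Δs = 3**k*(6*k**3 + 31*k**2 + 39*k + 9), as required.
Evaluate s at k=10 and k=0: 188779653 and -3; difference 188779656.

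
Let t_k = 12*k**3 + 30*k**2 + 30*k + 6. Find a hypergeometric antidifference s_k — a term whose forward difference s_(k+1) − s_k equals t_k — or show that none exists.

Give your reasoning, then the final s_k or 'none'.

t_(k+1)/t_k = (2*k**3 + 11*k**2 + 21*k + 13)/(2*k**3 + 5*k**2 + 5*k + 1).
Gosper form: A/B · C(k+1)/C(k) with A=1, B=1, C=k**3 + 5*k**2/2 + 5*k/2 + 1/2.
Key eq: (1)·f(k+1) = (1)·f(k) + (k**3 + 5*k**2/2 + 5*k/2 + 1/2).
d = 4 from the (0,0,3) case.
A polynomial solution: f(k) = k*(3*k**3 + 4*k**2 + 3*k - 4)/12.
Then R = B(k−1)f/C = k*(3*k**3 + 4*k**2 + 3*k - 4)/(6*(2*k**3 + 5*k**2 + 5*k + 1)), so s_k = R(k)·t_k = k*(3*k**3 + 4*k**2 + 3*k - 4).
Verify: 12*k**3 + 30*k**2 + 30*k + 6 matches t_k.

s_k = k*(3*k**3 + 4*k**2 + 3*k - 4)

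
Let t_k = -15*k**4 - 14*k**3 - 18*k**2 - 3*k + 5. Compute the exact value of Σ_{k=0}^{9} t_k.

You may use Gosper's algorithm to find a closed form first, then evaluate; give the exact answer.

Ratio r(k) = (15*k**4 + 74*k**3 + 150*k**2 + 141*k + 45)/(15*k**4 + 14*k**3 + 18*k**2 + 3*k - 5).
Factor: A=1; B=1; C=k**4 + 14*k**3/15 + 6*k**2/5 + k/5 - 1/3.
Set up (1)·f(k+1) − (1)·f(k) − (k**4 + 14*k**3/15 + 6*k**2/5 + k/5 - 1/3) = 0.
Bound: deg f ≤ 5.
Coefficient equations give f(k) = k*(3*k**4 - 4*k**3 + 4*k**2 - 4*k - 4)/15.
R(k) = B(k−1)·f(k)/C(k) = k*(3*k**4 - 4*k**3 + 4*k**2 - 4*k - 4)/(15*k**4 + 14*k**3 + 18*k**2 + 3*k - 5); s_k = R·t_k = k*(-3*k**4 + 4*k**3 - 4*k**2 + 4*k + 4).
Δs = -15*k**4 - 14*k**3 - 18*k**2 - 3*k + 5, as required.
Σ_(k=0)^(9) t_k = s_(10) − s_(0) = -263560 − (0) = -263560.

Σ = -263560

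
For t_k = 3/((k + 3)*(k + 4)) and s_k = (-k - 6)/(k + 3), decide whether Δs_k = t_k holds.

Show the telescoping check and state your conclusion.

s_(k+1) = (-k - 7)/(k + 4)
s_(k+1) − s_k = 3/(k**2 + 7*k + 12)
(s_(k+1) − s_k) − t_k = 0

Valid — Δs_k = t_k.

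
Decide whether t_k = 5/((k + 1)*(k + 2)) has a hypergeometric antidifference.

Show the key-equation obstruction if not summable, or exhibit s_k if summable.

Ratio r(k) = (k + 1)/(k + 3).
So A=k + 1 and B=k + 3, with C=1.
Solve (k + 1)·f(k+1) − (k + 2)·f(k) = 1.
deg f ≤ 1 (via 1,1,0).
Solve for f: f(k) = k (degree 1 ≤ 1).
Get s_k = R·t_k = 5*k/(k + 1) with R(k) = B(k−1)f(k)/C(k) = k*(k + 2).
s_(k+1) − s_k = 5/(k**2 + 3*k + 2) = t_k.

Yes. s_k = 5*k/(k + 1).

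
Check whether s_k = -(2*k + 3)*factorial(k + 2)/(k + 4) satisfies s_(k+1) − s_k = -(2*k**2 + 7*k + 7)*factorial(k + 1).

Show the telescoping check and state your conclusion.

Invalid: residual 2*(2*k**3 + 15*k**2 + 33*k + 25)*factorial(k + 1)/((k + 4)*(k + 5)) ≠ 0.

s_(k+1) = -(2*k + 5)*factorial(k + 3)/(k + 5)
s_(k+1) − s_k = -(2*k + 9)*(k**2 + 4*k + 5)*factorial(k + 2)/((k + 4)*(k + 5))
(s_(k+1) − s_k) − t_k = 2*(2*k**3 + 15*k**2 + 33*k + 25)*factorial(k + 1)/((k + 4)*(k + 5))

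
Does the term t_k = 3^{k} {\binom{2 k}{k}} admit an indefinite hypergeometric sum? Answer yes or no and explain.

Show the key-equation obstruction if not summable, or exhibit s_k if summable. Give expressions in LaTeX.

No — key equation has no polynomial f.

Compute t_(k+1)/t_k: get 6*(2*k + 1)/(k + 1).
Take A(k)=12*k + 6, B(k)=k + 1, C(k)=1.
Need (12*k + 6)·f(k+1) − (k)·f(k) = 1.
Bound: deg f ≤ -1.
deg f ≤ -1 is impossible — no certificate.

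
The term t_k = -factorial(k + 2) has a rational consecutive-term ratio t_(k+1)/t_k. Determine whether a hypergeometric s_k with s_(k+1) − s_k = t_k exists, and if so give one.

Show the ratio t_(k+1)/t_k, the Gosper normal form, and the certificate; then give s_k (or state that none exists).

Compute t_(k+1)/t_k: get k + 3.
Gosper form: A/B · C(k+1)/C(k) with A=k + 3, B=1, C=1.
f must satisfy (k + 3)·f(k+1) − (1)·f(k) = 1.
deg f ≤ -1 (via 1,0,0).
Bound -1 < 0, so the key equation has no polynomial solution.

none (Gosper's algorithm certifies no s_k)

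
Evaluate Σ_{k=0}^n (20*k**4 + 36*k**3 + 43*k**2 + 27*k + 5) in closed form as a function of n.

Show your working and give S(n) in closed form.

Compute t_(k+1)/t_k: get (20*k**4 + 116*k**3 + 271*k**2 + 301*k + 131)/(20*k**4 + 36*k**3 + 43*k**2 + 27*k + 5).
Normal form (A,B,C) = (1, 1, k**4 + 9*k**3/5 + 43*k**2/20 + 27*k/20 + 1/4).
f must satisfy (1)·f(k+1) − (1)·f(k) = k**4 + 9*k**3/5 + 43*k**2/20 + 27*k/20 + 1/4.
Bound: deg f ≤ 5.
A polynomial solution: f(k) = k*(4*k**4 - k**3 + 3*k**2 + k - 2)/20.
R(k) = B(k−1)·f(k)/C(k) = k*(4*k**4 - k**3 + 3*k**2 + k - 2)/(20*k**4 + 36*k**3 + 43*k**2 + 27*k + 5); s_k = R·t_k = k*(4*k**4 - k**3 + 3*k**2 + k - 2).
Check: Δs_k = 20*k**4 + 36*k**3 + 43*k**2 + 27*k + 5. ✓
Evaluate: s_(n+1) = 4*n**5 + 19*n**4 + 39*n**3 + 44*n**2 + 25*n + 5; subtract s_(0) = 0 ⇒ S(n) = 4*n**5 + 19*n**4 + 39*n**3 + 44*n**2 + 25*n + 5.

S(n) = 4*n**5 + 19*n**4 + 39*n**3 + 44*n**2 + 25*n + 5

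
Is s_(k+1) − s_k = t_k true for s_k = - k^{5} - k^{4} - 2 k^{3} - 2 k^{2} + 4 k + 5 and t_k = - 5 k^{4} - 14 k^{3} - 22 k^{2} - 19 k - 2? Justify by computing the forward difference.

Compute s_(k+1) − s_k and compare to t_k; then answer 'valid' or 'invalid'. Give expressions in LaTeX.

valid (s_(k+1) − s_k reduces to t_k)

s_(k+1) = -k**5 - 6*k**4 - 16*k**3 - 24*k**2 - 15*k + 3
s_(k+1) − s_k = -5*k**4 - 14*k**3 - 22*k**2 - 19*k - 2
(s_(k+1) − s_k) − t_k = 0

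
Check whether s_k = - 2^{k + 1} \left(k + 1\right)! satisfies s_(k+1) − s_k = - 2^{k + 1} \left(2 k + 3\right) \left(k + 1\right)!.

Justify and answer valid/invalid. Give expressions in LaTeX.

valid (s_(k+1) − s_k reduces to t_k)

s_(k+1) = -2**(k + 2)*factorial(k + 2)
s_(k+1) − s_k = -2**(k + 1)*(2*k + 3)*factorial(k + 1)
(s_(k+1) − s_k) − t_k = 0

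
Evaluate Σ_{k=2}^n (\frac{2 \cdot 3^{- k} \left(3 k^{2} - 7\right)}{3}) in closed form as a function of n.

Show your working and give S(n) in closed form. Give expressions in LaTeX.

Step 1: r(k) = (3*(k + 1)**2 - 7)/(3*(3*k**2 - 7)).
Gosper form: A/B · C(k+1)/C(k) with A=1/3, B=1, C=k**2 - 7/3.
f must satisfy (1/3)·f(k+1) − (1)·f(k) = k**2 - 7/3.
Degrees (0,0,2) ⇒ d ≤ 2.
Coefficient equations give f(k) = -(3*k**2 + 3*k - 4)/2.
Certificate R = B(k−1)f/C = -3*(3*k**2 + 3*k - 4)/(2*(3*k**2 - 7)) gives s_k = (-3*k**2 - 3*k + 4)/3**k.
Verify: 2*(3*k**2 - 7)/(3*3**k) matches t_k.
Telescope: S(n) = s_(n+1) − s_(2) = 3**(-n - 1)*(-3*n**2 - 9*n - 2) − (-14/9) = 3**(-n - 2)*(14*3**n - 9*n**2 - 27*n - 6).

S(n) = 3^{- n - 2} \left(14 \cdot 3^{n} - 9 n^{2} - 27 n - 6\right)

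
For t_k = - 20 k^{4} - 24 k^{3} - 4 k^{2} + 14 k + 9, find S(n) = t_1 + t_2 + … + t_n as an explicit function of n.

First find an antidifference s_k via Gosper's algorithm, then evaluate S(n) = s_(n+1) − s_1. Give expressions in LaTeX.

Compute t_(k+1)/t_k: get (20*k**4 + 104*k**3 + 196*k**2 + 146*k + 25)/(20*k**4 + 24*k**3 + 4*k**2 - 14*k - 9).
Gosper form: A/B · C(k+1)/C(k) with A=1, B=1, C=k**4 + 6*k**3/5 + k**2/5 - 7*k/10 - 9/20.
Key eq: (1)·f(k+1) = (1)·f(k) + (k**4 + 6*k**3/5 + k**2/5 - 7*k/10 - 9/20).
d = 5 from the (0,0,4) case.
Coefficient equations give f(k) = k*(4*k**4 - 4*k**3 - 4*k**2 - 3*k - 2)/20.
R(k) = B(k−1)·f(k)/C(k) = k*(4*k**4 - 4*k**3 - 4*k**2 - 3*k - 2)/(20*k**4 + 24*k**3 + 4*k**2 - 14*k - 9); s_k = R·t_k = k*(-4*k**4 + 4*k**3 + 4*k**2 + 3*k + 2).
Δs = -20*k**4 - 24*k**3 - 4*k**2 + 14*k + 9, as required.
s_(n+1) = -4*n**5 - 16*n**4 - 20*n**3 - n**2 + 16*n + 9 and s_(1) = 9, so S(n) = n*(-4*n**4 - 16*n**3 - 20*n**2 - n + 16).

S(n) = n \left(- 4 n^{4} - 16 n^{3} - 20 n^{2} - n + 16\right)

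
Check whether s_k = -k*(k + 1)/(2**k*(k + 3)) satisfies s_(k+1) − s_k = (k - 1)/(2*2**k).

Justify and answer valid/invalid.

Invalid: residual (-k**2 - 4*k + 3)/(2**k*(k**2 + 7*k + 12)) ≠ 0.

s_(k+1) = -(k + 1)*(k + 2)/(2*2**k*(k + 4))
s_(k+1) − s_k = (k**3 + 4*k**2 - 3*k - 6)/(2*2**k*(k**2 + 7*k + 12))
(s_(k+1) − s_k) − t_k = (-k**2 - 4*k + 3)/(2**k*(k**2 + 7*k + 12))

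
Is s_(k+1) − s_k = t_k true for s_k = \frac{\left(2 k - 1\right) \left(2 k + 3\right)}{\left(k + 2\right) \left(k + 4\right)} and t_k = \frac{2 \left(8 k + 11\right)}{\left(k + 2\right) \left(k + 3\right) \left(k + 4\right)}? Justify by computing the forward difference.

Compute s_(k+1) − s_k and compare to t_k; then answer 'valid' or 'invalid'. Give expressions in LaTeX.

Invalid: residual \frac{4 k^{2} - 12 k - 25}{k^{4} + 14 k^{3} + 71 k^{2} + 154 k + 120} ≠ 0.

s_(k+1) = (2*k + 1)*(2*k + 5)/((k + 3)*(k + 5))
s_(k+1) − s_k = 5*(4*k**2 + 18*k + 17)/(k**4 + 14*k**3 + 71*k**2 + 154*k + 120)
(s_(k+1) − s_k) − t_k = (4*k**2 - 12*k - 25)/(k**4 + 14*k**3 + 71*k**2 + 154*k + 120)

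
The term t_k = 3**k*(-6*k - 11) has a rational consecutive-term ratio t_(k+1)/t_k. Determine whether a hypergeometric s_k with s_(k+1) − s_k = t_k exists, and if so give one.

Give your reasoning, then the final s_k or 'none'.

s_k = 3**k*(-3*k - 1)

Compute t_(k+1)/t_k: get 3*(6*k + 17)/(6*k + 11).
Take A(k)=3, B(k)=1, C(k)=k + 11/6.
Key eq: (3)·f(k+1) = (1)·f(k) + (k + 11/6).
Degrees (0,0,1) ⇒ d ≤ 1.
A polynomial solution: f(k) = (3*k + 1)/6.
R(k) = B(k−1)·f(k)/C(k) = (3*k + 1)/(6*k + 11); s_k = R·t_k = 3**k*(-3*k - 1).
Δs = 3**k*(-6*k - 11), as required.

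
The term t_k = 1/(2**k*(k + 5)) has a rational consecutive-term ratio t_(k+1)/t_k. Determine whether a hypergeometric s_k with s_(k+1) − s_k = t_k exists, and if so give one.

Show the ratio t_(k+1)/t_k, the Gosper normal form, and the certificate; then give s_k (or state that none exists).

t_(k+1)/t_k = (k + 5)/(2*(k + 6)).
So A=k/2 + 5/2 and B=k + 6, with C=1.
Set up (k/2 + 5/2)·f(k+1) − (k + 5)·f(k) − (1) = 0.
d = -1 from the (1,1,0) case.
d = -1 < 0 ⇒ no nonzero polynomial f; not summable.

not Gosper-summable; s_k does not exist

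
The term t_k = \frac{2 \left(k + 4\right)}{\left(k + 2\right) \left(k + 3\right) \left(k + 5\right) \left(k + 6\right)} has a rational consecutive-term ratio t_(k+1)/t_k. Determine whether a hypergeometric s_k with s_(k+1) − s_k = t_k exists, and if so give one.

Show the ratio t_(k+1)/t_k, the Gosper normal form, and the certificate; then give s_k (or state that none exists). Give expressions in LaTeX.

s_k = \frac{k \left(k + 7\right)}{10 \left(k^{2} + 7 k + 10\right)}

The ratio is (k + 2)*(k + 5)**2/((k + 4)**2*(k + 7)).
Gosper form: A/B · C(k+1)/C(k) with A=k + 2, B=k + 7, C=k**2 + 8*k + 16.
f must satisfy (k + 2)·f(k+1) − (k + 6)·f(k) = k**2 + 8*k + 16.
deg f ≤ 4 (via 1,1,2).
A polynomial solution: f(k) = k*(k + 3)*(k + 4)*(k + 7)/20.
Get s_k = R·t_k = k*(k + 7)/(10*(k**2 + 7*k + 10)) with R(k) = B(k−1)f(k)/C(k) = k*(k + 3)*(k + 6)*(k + 7)/(20*(k + 4)).
Check: Δs_k = 2*(k + 4)/(k**4 + 16*k**3 + 91*k**2 + 216*k + 180). ✓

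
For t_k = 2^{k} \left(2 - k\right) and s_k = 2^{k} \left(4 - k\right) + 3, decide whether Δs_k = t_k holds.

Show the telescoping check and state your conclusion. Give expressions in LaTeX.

s_(k+1) = 2**(k + 1)*(3 - k) + 3
s_(k+1) − s_k = 2**k*(2 - k)
(s_(k+1) − s_k) − t_k = 0

Valid — Δs_k = t_k.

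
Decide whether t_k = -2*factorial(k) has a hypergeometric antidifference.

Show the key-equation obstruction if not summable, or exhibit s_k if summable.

The ratio is k + 1.
Take A(k)=k + 1, B(k)=1, C(k)=1.
Key eq: (k + 1)·f(k+1) = (1)·f(k) + (1).
From deg A=1, deg B=0, deg C=0: d=-1.
deg f ≤ -1 is impossible — no certificate.

No — t_k has no hypergeometric antidifference.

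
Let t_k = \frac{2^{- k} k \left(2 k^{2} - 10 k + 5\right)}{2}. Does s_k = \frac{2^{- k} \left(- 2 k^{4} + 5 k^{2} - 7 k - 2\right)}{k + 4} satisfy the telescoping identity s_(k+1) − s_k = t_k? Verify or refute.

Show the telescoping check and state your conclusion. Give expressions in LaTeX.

s_(k+1) = (-7*k - 2*(k + 1)**4 + 5*(k + 1)**2 - 9)/(2*2**k*(k + 5))
s_(k+1) − s_k = (2*k**5 + 4*k**4 - 49*k**3 - 69*k**2 + 48*k - 4)/(2*2**k*(k**2 + 9*k + 20))
(s_(k+1) − s_k) − t_k = (-2*k**4 - 2*k**3 + 43*k**2 - 26*k - 2)/(2**k*(k**2 + 9*k + 20))

Invalid: residual \frac{2^{- k} \left(- 2 k^{4} - 2 k^{3} + 43 k^{2} - 26 k - 2\right)}{k^{2} + 9 k + 20} ≠ 0.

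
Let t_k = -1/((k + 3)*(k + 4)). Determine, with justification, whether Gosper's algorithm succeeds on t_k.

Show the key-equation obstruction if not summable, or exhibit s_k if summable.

Yes. s_k = -k/(3*k + 9).

The ratio is (k + 3)/(k + 5).
Factor: A=k + 3; B=k + 5; C=1.
Solve (k + 3)·f(k+1) − (k + 4)·f(k) = 1.
From deg A=1, deg B=1, deg C=0: d=1.
Solving with deg f ≤ 1: f(k) = k/3.
So s_k = (B(k−1)f/C)·t_k = (k*(k + 4)/3)·t_k = -k/(3*k + 9).
s_(k+1) − s_k = -1/(k**2 + 7*k + 12) = t_k.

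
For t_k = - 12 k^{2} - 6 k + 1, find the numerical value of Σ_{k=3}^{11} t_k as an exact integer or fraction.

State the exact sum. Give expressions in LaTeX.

Ratio r(k) = (12*k**2 + 30*k + 17)/(12*k**2 + 6*k - 1).
Take A(k)=1, B(k)=1, C(k)=k**2 + k/2 - 1/12.
f must satisfy (1)·f(k+1) − (1)·f(k) = k**2 + k/2 - 1/12.
d = 3 from the (0,0,2) case.
Solve for f: f(k) = k*(4*k**2 - 3*k - 2)/12 (degree 3 ≤ 3).
So s_k = (B(k−1)f/C)·t_k = (k*(4*k**2 - 3*k - 2)/(12*k**2 + 6*k - 1))·t_k = k*(-4*k**2 + 3*k + 2).
Verify: -12*k**2 - 6*k + 1 matches t_k.
Telescoping: Σ = s_(12) − s_(3) = -6456 − (-75) = -6381.

Σ = -6381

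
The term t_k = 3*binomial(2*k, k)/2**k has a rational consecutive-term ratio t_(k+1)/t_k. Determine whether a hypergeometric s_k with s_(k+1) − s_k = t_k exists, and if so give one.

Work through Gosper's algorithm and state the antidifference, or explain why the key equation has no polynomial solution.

none — t_k is not Gosper-summable

Ratio r(k) = (2*k + 1)/(k + 1).
Normal form (A,B,C) = (2*k + 1, k + 1, 1).
Solve (2*k + 1)·f(k+1) − (k)·f(k) = 1.
deg f ≤ -1 (via 1,1,0).
d = -1 < 0 ⇒ no nonzero polynomial f; not summable.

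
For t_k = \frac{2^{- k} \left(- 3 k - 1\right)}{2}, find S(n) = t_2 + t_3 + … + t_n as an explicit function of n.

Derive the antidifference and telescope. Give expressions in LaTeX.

S(n) = 2^{- n - 1} \left(- 5 \cdot 2^{n} + 3 n + 7\right)

Compute t_(k+1)/t_k: get (3*k + 4)/(2*(3*k + 1)).
Take A(k)=1/2, B(k)=1, C(k)=k + 1/3.
Key eq: (1/2)·f(k+1) = (1)·f(k) + (k + 1/3).
Degrees (0,0,1) ⇒ d ≤ 1.
Coefficient equations give f(k) = -2*(3*k + 4)/3.
R(k) = B(k−1)·f(k)/C(k) = -2*(3*k + 4)/(3*k + 1); s_k = R·t_k = (3*k + 4)/2**k.
s_(k+1) − s_k = (-3*k - 1)/(2*2**k) = t_k.
Σ_(k=2)^n t_k = s_(n+1) − s_(2) = (2**(-n - 1)*(3*n + 7)) − (5/2), i.e. 2**(-n - 1)*(-5*2**n + 3*n + 7).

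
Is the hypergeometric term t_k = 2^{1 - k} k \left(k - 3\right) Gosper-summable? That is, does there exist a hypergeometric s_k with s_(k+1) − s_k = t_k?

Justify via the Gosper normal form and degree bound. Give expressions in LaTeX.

Yes. s_k = 2^{2 - k} k \left(1 - k\right).

r(k) = (k - 2)*(k + 1)/(2*k*(k - 3)) after simplifying.
Take A(k)=1/2, B(k)=1, C(k)=k**2 - 3*k.
Key eq: (1/2)·f(k+1) = (1)·f(k) + (k**2 - 3*k).
Degrees (0,0,2) ⇒ d ≤ 2.
Solve for f: f(k) = -2*k*(k - 1) (degree 2 ≤ 2).
So s_k = (B(k−1)f/C)·t_k = (-2*(k - 1)/(k - 3))·t_k = 2**(2 - k)*k*(1 - k).
Verify: 2**(1 - k)*k*(k - 3) matches t_k.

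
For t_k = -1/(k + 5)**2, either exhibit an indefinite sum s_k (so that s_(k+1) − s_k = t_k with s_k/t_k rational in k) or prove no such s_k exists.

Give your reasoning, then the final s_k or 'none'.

Compute t_(k+1)/t_k: get (k + 5)**2/(k + 6)**2.
So A=k**2 + 10*k + 25 and B=k**2 + 12*k + 36, with C=1.
f must satisfy (k**2 + 10*k + 25)·f(k+1) − (k**2 + 10*k + 25)·f(k) = 1.
Degrees (2,2,0) ⇒ d ≤ 0.
Write f(k) = c0. Then LHS − RHS = -1, requiring -1 = 0: contradictory. No certificate.

none — t_k is not Gosper-summable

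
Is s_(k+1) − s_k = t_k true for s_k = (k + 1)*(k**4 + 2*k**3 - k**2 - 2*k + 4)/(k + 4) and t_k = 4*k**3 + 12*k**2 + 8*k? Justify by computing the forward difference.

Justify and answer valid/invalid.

Invalid: residual 3*(-3*k**4 - 26*k**3 - 57*k**2 - 34*k + 4)/(k**2 + 9*k + 20) ≠ 0.

s_(k+1) = (k**5 + 8*k**4 + 23*k**3 + 28*k**2 + 16*k + 8)/(k + 5)
s_(k+1) − s_k = (4*k**5 + 39*k**4 + 118*k**3 + 141*k**2 + 58*k + 12)/(k**2 + 9*k + 20)
(s_(k+1) − s_k) − t_k = 3*(-3*k**4 - 26*k**3 - 57*k**2 - 34*k + 4)/(k**2 + 9*k + 20)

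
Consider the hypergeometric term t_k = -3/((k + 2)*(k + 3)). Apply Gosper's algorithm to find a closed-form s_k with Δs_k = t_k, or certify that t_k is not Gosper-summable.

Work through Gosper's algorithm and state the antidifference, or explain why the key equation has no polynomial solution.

s_k = -3*k/(2*k + 4)

t_(k+1)/t_k = (k + 2)/(k + 4).
Gosper form: A/B · C(k+1)/C(k) with A=k + 2, B=k + 4, C=1.
f must satisfy (k + 2)·f(k+1) − (k + 3)·f(k) = 1.
Degrees (1,1,0) ⇒ d ≤ 1.
Match coefficients ⇒ f(k) = k/2.
Get s_k = R·t_k = -3*k/(2*k + 4) with R(k) = B(k−1)f(k)/C(k) = k*(k + 3)/2.
s_(k+1) − s_k = -3/(k**2 + 5*k + 6) = t_k.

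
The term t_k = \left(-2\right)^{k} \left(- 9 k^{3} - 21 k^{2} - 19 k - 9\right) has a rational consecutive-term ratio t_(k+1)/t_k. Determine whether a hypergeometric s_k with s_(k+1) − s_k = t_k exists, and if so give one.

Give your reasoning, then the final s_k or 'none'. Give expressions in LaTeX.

s_k = \left(-2\right)^{k} \left(3 k^{3} + k^{2} - k + 1\right)

r(k) = 2*(-9*k**3 - 48*k**2 - 88*k - 58)/(9*k**3 + 21*k**2 + 19*k + 9) after simplifying.
Normal form (A,B,C) = (-2, 1, k**3 + 7*k**2/3 + 19*k/9 + 1).
Key eq: (-2)·f(k+1) = (1)·f(k) + (k**3 + 7*k**2/3 + 19*k/9 + 1).
Bound: deg f ≤ 3.
Match coefficients ⇒ f(k) = -(k + 1)*(3*k**2 - 2*k + 1)/9.
R(k) = B(k−1)·f(k)/C(k) = -(k + 1)*(3*k**2 - 2*k + 1)/(9*k**3 + 21*k**2 + 19*k + 9); s_k = R·t_k = (-2)**k*(3*k**3 + k**2 - k + 1).
Δs = (-2)**k*(-9*k**3 - 21*k**2 - 19*k - 9), as required.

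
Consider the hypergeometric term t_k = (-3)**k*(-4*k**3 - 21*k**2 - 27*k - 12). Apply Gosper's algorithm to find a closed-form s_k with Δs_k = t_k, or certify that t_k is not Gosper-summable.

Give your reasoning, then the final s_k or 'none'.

s_k = (-3)**k*k**2*(k + 3)

Ratio r(k) = 3*(-4*k**3 - 33*k**2 - 81*k - 64)/(4*k**3 + 21*k**2 + 27*k + 12).
Gosper form: A/B · C(k+1)/C(k) with A=-3, B=1, C=k**3 + 21*k**2/4 + 27*k/4 + 3.
Need (-3)·f(k+1) − (1)·f(k) = k**3 + 21*k**2/4 + 27*k/4 + 3.
Degrees (0,0,3) ⇒ d ≤ 3.
Coefficient equations give f(k) = -k**2*(k + 3)/4.
Get s_k = R·t_k = (-3)**k*k**2*(k + 3) with R(k) = B(k−1)f(k)/C(k) = -k**2*(k + 3)/(4*k**3 + 21*k**2 + 27*k + 12).
Check: Δs_k = (-3)**k*(-4*k**3 - 21*k**2 - 27*k - 12). ✓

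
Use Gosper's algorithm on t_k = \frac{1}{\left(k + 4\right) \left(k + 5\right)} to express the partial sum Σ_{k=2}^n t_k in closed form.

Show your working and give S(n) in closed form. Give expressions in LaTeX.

r(k) = (k + 4)/(k + 6) after simplifying.
Take A(k)=k + 4, B(k)=k + 6, C(k)=1.
f must satisfy (k + 4)·f(k+1) − (k + 5)·f(k) = 1.
From deg A=1, deg B=1, deg C=0: d=1.
A polynomial solution: f(k) = k/4.
R(k) = B(k−1)·f(k)/C(k) = k*(k + 5)/4; s_k = R·t_k = k/(4*(k + 4)).
Verify: 1/(k**2 + 9*k + 20) matches t_k.
s_(n+1) = (n + 1)/(4*(n + 5)) and s_(2) = 1/12, so S(n) = (n - 1)/(6*(n + 5)).

S(n) = \frac{n - 1}{6 \left(n + 5\right)}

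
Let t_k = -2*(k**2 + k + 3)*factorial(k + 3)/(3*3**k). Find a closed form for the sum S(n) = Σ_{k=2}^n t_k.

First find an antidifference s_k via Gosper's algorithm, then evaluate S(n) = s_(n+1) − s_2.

Ratio r(k) = (k + 4)*(k + (k + 1)**2 + 4)/(3*(k**2 + k + 3)).
Normal form (A,B,C) = (k/3 + 4/3, 1, k**2 + k + 3).
Solve (k/3 + 4/3)·f(k+1) − (1)·f(k) = k**2 + k + 3.
From deg A=1, deg B=0, deg C=2: d=1.
Match coefficients ⇒ f(k) = 3*(k - 1).
Get s_k = R·t_k = -2*(k - 1)*factorial(k + 3)/3**k with R(k) = B(k−1)f(k)/C(k) = 3*(k - 1)/(k**2 + k + 3).
Check: Δs_k = -2*(k**2 + k + 3)*factorial(k + 3)/(3*3**k). ✓
Telescope: S(n) = s_(n+1) − s_(2) = -2*3**(-n - 1)*n*factorial(n + 4) − (-80/3) = 80/3 - 2*n*factorial(n + 4)/(3*3**n).

S(n) = 80/3 - 2*n*factorial(n + 4)/(3*3**n)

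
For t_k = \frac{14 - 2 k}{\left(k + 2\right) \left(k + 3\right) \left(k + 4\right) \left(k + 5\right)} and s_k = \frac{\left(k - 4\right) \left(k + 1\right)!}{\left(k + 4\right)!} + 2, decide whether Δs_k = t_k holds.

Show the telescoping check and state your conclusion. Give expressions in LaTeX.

s_(k+1) = (k - 3)*factorial(k + 2)/factorial(k + 5) + 2
s_(k+1) − s_k = (14 - 2*k)/((k + 2)*(k + 3)*(k + 4)*(k + 5))
(s_(k+1) − s_k) − t_k = 0

valid (s_(k+1) − s_k reduces to t_k)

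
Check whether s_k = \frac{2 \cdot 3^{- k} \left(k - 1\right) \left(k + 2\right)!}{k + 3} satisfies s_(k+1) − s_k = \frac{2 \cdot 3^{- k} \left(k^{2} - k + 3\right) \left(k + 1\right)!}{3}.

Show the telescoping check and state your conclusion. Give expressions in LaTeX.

s_(k+1) = 2*k*factorial(k + 3)/(3*3**k*(k + 4))
s_(k+1) − s_k = 2*(k**3 + 3*k**2 + 12)*factorial(k + 2)/(3*3**k*(k + 3)*(k + 4))
(s_(k+1) − s_k) − t_k = -2*(k**3 + 2*k**2 - 3*k + 12)*factorial(k + 1)/(3*3**k*(k + 3)*(k + 4))

Invalid: residual - \frac{2 \cdot 3^{- k} \left(k^{3} + 2 k^{2} - 3 k + 12\right) \left(k + 1\right)!}{3 \left(k + 3\right) \left(k + 4\right)} ≠ 0.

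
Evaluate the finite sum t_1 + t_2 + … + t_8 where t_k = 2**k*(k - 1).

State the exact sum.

Σ = 3076

Compute t_(k+1)/t_k: get 2*k/(k - 1).
Gosper form: A/B · C(k+1)/C(k) with A=2, B=1, C=k - 1.
Key eq: (2)·f(k+1) = (1)·f(k) + (k - 1).
d = 1 from the (0,0,1) case.
Solve for f: f(k) = k - 3 (degree 1 ≤ 1).
R(k) = B(k−1)·f(k)/C(k) = (k - 3)/(k - 1); s_k = R·t_k = 2**k*(k - 3).
Check: Δs_k = 2**k*(k - 1). ✓
Σ_(k=1)^(8) t_k = s_(9) − s_(1) = 3072 − (-4) = 3076.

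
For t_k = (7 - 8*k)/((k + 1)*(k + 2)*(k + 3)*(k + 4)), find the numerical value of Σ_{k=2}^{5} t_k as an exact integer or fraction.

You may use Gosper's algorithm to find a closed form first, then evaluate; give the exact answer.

Compute t_(k+1)/t_k: get (k + 1)*(8*k + 1)/((k + 5)*(8*k - 7)).
Gosper form: A/B · C(k+1)/C(k) with A=k + 1, B=k + 5, C=k - 7/8.
Need (k + 1)·f(k+1) − (k + 4)·f(k) = k - 7/8.
Bound: deg f ≤ 3.
Coefficient equations give f(k) = -k*(k**2 + 6*k + 35)/48.
Then R = B(k−1)f/C = -k*(k + 4)*(k**2 + 6*k + 35)/(6*(8*k - 7)), so s_k = R(k)·t_k = k*(k**2 + 6*k + 35)/(6*(k + 1)*(k + 2)*(k + 3)).
Δs = (7 - 8*k)/(k**4 + 10*k**3 + 35*k**2 + 50*k + 24), as required.
Evaluate s at k=6 and k=2: 107/504 and 17/60; difference -179/2520.

Σ = -179/2520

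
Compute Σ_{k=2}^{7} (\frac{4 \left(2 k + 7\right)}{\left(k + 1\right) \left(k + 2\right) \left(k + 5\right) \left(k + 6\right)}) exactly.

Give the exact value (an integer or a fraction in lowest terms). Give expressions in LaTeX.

Σ = 128/819

Compute t_(k+1)/t_k: get (k + 1)*(k + 5)*(2*k + 9)/((k + 3)*(k + 7)*(2*k + 7)).
Gosper form: A/B · C(k+1)/C(k) with A=k + 1, B=k + 7, C=k**3 + 21*k**2/2 + 73*k/2 + 42.
Set up (k + 1)·f(k+1) − (k + 6)·f(k) − (k**3 + 21*k**2/2 + 73*k/2 + 42) = 0.
deg f ≤ 5 (via 1,1,3).
Match coefficients ⇒ f(k) = k*(k + 2)*(k + 3)*(k + 4)*(k + 6)/10.
R(k) = B(k−1)·f(k)/C(k) = k*(k + 2)*(k + 6)**2/(5*(2*k + 7)); s_k = R·t_k = 4*k*(k + 6)/(5*(k**2 + 6*k + 5)).
Check: Δs_k = 4*(2*k + 7)/(k**4 + 14*k**3 + 65*k**2 + 112*k + 60). ✓
Telescoping: Σ = s_(8) − s_(2) = 448/585 − (64/105) = 128/819.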